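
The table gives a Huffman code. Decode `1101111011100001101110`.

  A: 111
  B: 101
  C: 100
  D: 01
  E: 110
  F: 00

EABEFDBE

Read left to right; each codeword is recognised as soon as it completes (prefix code):
  110→E | 111→A | 101→B | 110→E | 00→F | 01→D | 101→B | 110→E
Decoded message: EABEFDBE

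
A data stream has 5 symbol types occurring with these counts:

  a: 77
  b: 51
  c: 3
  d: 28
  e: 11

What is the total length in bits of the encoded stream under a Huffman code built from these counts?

Build the Huffman tree bottom-up:
c(3) + e(11) → 14
14 + d(28) → 42
42 + b(51) → 93
a(77) + 93 → 170
Each symbol's bit-cost is frequency × depth; summing gives 319 bits (equivalently 14 + 42 + 93 + 170).

319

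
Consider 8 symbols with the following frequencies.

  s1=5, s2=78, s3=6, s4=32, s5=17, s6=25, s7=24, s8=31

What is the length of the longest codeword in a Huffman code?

5

Merge the two lowest-weight nodes at each step:
s1(5) + s3(6) → 11
11 + s5(17) → 28
s7(24) + s6(25) → 49
28 + s8(31) → 59
s4(32) + 49 → 81
59 + s2(78) → 137
81 + 137 → 218
The first pair merged (s1, s3) ends up deepest, at depth 5.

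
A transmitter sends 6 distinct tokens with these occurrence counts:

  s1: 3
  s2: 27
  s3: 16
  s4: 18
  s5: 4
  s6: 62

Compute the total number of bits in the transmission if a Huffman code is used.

269

Greedily combine the two least-frequent nodes:
combine s1(3), s5(4) → 7
combine 7, s3(16) → 23
combine s4(18), 23 → 41
combine s2(27), 41 → 68
combine s6(62), 68 → 130
The encoded length is the sum of every internal node's weight: 7 + 23 + 41 + 68 + 130 = 269 bits.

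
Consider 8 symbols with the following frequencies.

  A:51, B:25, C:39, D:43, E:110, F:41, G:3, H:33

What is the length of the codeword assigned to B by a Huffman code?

Build the tree from the bottom:
G(3) + B(25) → 28
28 + H(33) → 61
C(39) + F(41) → 80
D(43) + A(51) → 94
61 + 80 → 141
94 + E(110) → 204
141 + 204 → 345
B sits 4 levels below the root, so its codeword is 4 bits.

4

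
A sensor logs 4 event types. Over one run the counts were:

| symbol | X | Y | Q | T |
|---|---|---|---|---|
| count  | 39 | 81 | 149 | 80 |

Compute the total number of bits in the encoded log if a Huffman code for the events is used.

Build the Huffman tree bottom-up:
X(39) + T(80) → 119
Y(81) + 119 → 200
Q(149) + 200 → 349
The encoded length is the sum of every internal node's weight: 119 + 200 + 349 = 668 bits.

668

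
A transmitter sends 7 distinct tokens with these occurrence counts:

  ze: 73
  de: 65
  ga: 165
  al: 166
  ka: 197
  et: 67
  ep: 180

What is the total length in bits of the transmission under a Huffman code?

Greedily combine the two least-frequent nodes:
merge de(65) and et(67): 132
merge ze(73) and 132: 205
merge ga(165) and al(166): 331
merge ep(180) and ka(197): 377
merge 205 and 331: 536
merge 377 and 536: 913
Each symbol's bit-cost is frequency × depth; summing gives 2494 bits (equivalently 132 + 205 + 331 + 377 + 536 + 913).

2494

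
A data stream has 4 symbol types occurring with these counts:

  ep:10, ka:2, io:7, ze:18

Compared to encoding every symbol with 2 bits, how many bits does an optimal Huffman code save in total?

Fixed-length: 2 bits × 37 symbols = 74 bits.
Huffman merges:
ka(2) + io(7) → 9
9 + ep(10) → 19
ze(18) + 19 → 37
Huffman total = 9 + 19 + 37 = 65 bits.
Saving = 74 − 65 = 9 bits.

9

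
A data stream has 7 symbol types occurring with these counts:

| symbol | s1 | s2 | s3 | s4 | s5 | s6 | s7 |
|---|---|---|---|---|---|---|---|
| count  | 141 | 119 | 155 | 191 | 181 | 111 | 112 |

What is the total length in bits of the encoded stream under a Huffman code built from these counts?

2839

Merge the two smallest weights repeatedly:
merge s6(111) and s7(112): 223
merge s2(119) and s1(141): 260
merge s3(155) and s5(181): 336
merge s4(191) and 223: 414
merge 260 and 336: 596
merge 414 and 596: 1010
Each symbol's bit-cost is frequency × depth; summing gives 2839 bits (equivalently 223 + 260 + 336 + 414 + 596 + 1010).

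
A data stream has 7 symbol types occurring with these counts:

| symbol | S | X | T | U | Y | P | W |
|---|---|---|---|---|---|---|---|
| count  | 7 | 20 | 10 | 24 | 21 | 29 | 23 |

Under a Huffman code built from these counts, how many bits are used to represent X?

3

Build the tree from the bottom:
merge S(7) and T(10): 17
merge 17 and X(20): 37
merge Y(21) and W(23): 44
merge U(24) and P(29): 53
merge 37 and 44: 81
merge 53 and 81: 134
X's leaf is at depth 3, giving a 3-bit codeword.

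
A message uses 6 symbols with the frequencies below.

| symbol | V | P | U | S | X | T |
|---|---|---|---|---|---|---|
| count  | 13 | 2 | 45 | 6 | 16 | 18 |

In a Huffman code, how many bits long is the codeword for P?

4

Build the tree from the bottom:
P(2) + S(6) → 8
8 + V(13) → 21
X(16) + T(18) → 34
21 + 34 → 55
U(45) + 55 → 100
P sits 4 levels below the root, so its codeword is 4 bits.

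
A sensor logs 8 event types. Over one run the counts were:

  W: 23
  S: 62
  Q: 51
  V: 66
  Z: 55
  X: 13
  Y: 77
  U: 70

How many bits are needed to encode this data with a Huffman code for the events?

Build the Huffman tree bottom-up:
X(13) + W(23) → 36
36 + Q(51) → 87
Z(55) + S(62) → 117
V(66) + U(70) → 136
Y(77) + 87 → 164
117 + 136 → 253
164 + 253 → 417
Total encoded bits = sum of merged weights = 36 + 87 + 117 + 136 + 164 + 253 + 417 = 1210.

1210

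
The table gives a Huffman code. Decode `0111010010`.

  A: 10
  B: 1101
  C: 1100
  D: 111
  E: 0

EDEAEA

Read left to right; each codeword is recognised as soon as it completes (prefix code):
  0→E | 111→D | 0→E | 10→A | 0→E | 10→A
Decoded message: EDEAEA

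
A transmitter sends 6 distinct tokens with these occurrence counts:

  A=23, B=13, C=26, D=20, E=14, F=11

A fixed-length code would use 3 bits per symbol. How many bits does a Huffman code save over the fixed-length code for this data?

Fixed-length: 3 bits × 107 symbols = 321 bits.
Huffman merges:
combine F(11), B(13) → 24
combine E(14), D(20) → 34
combine A(23), 24 → 47
combine C(26), 34 → 60
combine 47, 60 → 107
Huffman total = 24 + 34 + 47 + 60 + 107 = 272 bits.
Saving = 321 − 272 = 49 bits.

49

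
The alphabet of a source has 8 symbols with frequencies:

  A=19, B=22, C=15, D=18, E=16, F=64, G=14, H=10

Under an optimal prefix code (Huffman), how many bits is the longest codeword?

Merge the two lowest-weight nodes at each step:
combine H(10), G(14) → 24
combine C(15), E(16) → 31
combine D(18), A(19) → 37
combine B(22), 24 → 46
combine 31, 37 → 68
combine 46, F(64) → 110
combine 68, 110 → 178
The rarest symbols sit at the bottom; the longest codeword is 4 bits.

4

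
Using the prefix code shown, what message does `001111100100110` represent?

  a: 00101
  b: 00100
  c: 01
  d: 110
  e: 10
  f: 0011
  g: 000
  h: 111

Read left to right; each codeword is recognised as soon as it completes (prefix code):
  0011→f | 111→h | 00100→b | 110→d
Decoded message: fhbd

fhbd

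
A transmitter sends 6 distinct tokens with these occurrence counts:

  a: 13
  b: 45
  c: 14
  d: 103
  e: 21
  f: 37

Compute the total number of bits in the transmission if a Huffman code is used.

520

Merge the two smallest weights repeatedly:
combine a(13), c(14) → 27
combine e(21), 27 → 48
combine f(37), b(45) → 82
combine 48, 82 → 130
combine d(103), 130 → 233
Total encoded bits = sum of merged weights = 27 + 48 + 82 + 130 + 233 = 520.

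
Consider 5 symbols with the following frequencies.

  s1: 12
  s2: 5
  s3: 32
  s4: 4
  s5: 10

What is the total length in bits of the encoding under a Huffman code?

122

Greedily combine the two least-frequent nodes:
s4(4) + s2(5) → 9
9 + s5(10) → 19
s1(12) + 19 → 31
31 + s3(32) → 63
Total encoded bits = sum of merged weights = 9 + 19 + 31 + 63 = 122.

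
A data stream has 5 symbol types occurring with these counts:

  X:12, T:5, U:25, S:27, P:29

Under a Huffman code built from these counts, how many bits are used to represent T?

3

Huffman merges, smallest pair first:
merge T(5) and X(12): 17
merge 17 and U(25): 42
merge S(27) and P(29): 56
merge 42 and 56: 98
The subtree containing T is merged 3 times, so code length = 3.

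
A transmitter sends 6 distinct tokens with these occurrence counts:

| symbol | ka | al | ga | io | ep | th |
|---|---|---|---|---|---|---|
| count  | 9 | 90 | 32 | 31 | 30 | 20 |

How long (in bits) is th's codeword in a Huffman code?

4

Build the tree from the bottom:
combine ka(9), th(20) → 29
combine 29, ep(30) → 59
combine io(31), ga(32) → 63
combine 59, 63 → 122
combine al(90), 122 → 212
th's leaf is at depth 4, giving a 4-bit codeword.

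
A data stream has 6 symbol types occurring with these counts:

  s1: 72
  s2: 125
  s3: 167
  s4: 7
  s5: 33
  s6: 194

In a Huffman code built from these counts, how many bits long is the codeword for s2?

Repeatedly merge the two smallest:
s4(7) + s5(33) → 40
40 + s1(72) → 112
112 + s2(125) → 237
s3(167) + s6(194) → 361
237 + 361 → 598
s2's leaf is at depth 2, giving a 2-bit codeword.

2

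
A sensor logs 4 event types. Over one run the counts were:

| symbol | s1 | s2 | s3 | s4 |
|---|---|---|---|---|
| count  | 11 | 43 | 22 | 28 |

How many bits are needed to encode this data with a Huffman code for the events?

Build the Huffman tree bottom-up:
merge s1(11) and s3(22): 33
merge s4(28) and 33: 61
merge s2(43) and 61: 104
Total encoded bits = sum of merged weights = 33 + 61 + 104 = 198.

198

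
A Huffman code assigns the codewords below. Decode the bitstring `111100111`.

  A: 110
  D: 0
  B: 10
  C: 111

CBDC

Read left to right; each codeword is recognised as soon as it completes (prefix code):
  111→C | 10→B | 0→D | 111→C
Decoded message: CBDC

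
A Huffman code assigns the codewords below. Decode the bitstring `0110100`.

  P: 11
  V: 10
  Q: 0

Read left to right; each codeword is recognised as soon as it completes (prefix code):
  0→Q | 11→P | 0→Q | 10→V | 0→Q
Decoded message: QPQVQ

QPQVQ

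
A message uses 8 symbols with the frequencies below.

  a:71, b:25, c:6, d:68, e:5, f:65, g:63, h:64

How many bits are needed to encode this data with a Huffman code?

1009

Greedily combine the two least-frequent nodes:
combine e(5), c(6) → 11
combine 11, b(25) → 36
combine 36, g(63) → 99
combine h(64), f(65) → 129
combine d(68), a(71) → 139
combine 99, 129 → 228
combine 139, 228 → 367
Each symbol's bit-cost is frequency × depth; summing gives 1009 bits (equivalently 11 + 36 + 99 + 129 + 139 + 228 + 367).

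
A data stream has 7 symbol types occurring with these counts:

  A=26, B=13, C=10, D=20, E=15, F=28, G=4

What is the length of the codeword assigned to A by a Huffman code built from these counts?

2

Huffman merges, smallest pair first:
merge G(4) and C(10): 14
merge B(13) and 14: 27
merge E(15) and D(20): 35
merge A(26) and 27: 53
merge F(28) and 35: 63
merge 53 and 63: 116
The subtree containing A is merged 2 times, so code length = 2.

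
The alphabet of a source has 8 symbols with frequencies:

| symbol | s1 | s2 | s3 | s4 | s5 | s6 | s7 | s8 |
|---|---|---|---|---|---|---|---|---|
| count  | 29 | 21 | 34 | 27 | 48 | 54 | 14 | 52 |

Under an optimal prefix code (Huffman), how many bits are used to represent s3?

Build the tree from the bottom:
s7(14) + s2(21) → 35
s4(27) + s1(29) → 56
s3(34) + 35 → 69
s5(48) + s8(52) → 100
s6(54) + 56 → 110
69 + 100 → 169
110 + 169 → 279
The subtree containing s3 is merged 3 times, so code length = 3.

3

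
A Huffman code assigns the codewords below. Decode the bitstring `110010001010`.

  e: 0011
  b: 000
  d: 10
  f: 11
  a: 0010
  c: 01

Read left to right; each codeword is recognised as soon as it completes (prefix code):
  11→f | 0010→a | 0010→a | 10→d
Decoded message: faad

faad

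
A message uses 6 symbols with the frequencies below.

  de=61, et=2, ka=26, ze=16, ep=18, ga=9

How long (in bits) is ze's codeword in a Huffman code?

3

Repeatedly merge the two smallest:
et(2) + ga(9) → 11
11 + ze(16) → 27
ep(18) + ka(26) → 44
27 + 44 → 71
de(61) + 71 → 132
The subtree containing ze is merged 3 times, so code length = 3.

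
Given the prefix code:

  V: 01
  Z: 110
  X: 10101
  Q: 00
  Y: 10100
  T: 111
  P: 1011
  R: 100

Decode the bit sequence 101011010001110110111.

XYVZZT

Read left to right; each codeword is recognised as soon as it completes (prefix code):
  10101→X | 10100→Y | 01→V | 110→Z | 110→Z | 111→T
Decoded message: XYVZZT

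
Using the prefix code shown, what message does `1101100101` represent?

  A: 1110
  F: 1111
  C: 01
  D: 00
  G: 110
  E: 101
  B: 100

GGCC

Read left to right; each codeword is recognised as soon as it completes (prefix code):
  110→G | 110→G | 01→C | 01→C
Decoded message: GGCC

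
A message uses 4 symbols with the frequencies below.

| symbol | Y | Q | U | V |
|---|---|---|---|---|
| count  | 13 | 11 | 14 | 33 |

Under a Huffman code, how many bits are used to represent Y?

3

Huffman merges, smallest pair first:
merge Q(11) and Y(13): 24
merge U(14) and 24: 38
merge V(33) and 38: 71
The subtree containing Y is merged 3 times, so code length = 3.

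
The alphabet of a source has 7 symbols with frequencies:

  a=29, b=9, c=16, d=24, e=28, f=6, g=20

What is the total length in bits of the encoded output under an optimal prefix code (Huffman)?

354

Merge the two smallest weights repeatedly:
merge f(6) and b(9): 15
merge 15 and c(16): 31
merge g(20) and d(24): 44
merge e(28) and a(29): 57
merge 31 and 44: 75
merge 57 and 75: 132
Each symbol's bit-cost is frequency × depth; summing gives 354 bits (equivalently 15 + 31 + 44 + 57 + 75 + 132).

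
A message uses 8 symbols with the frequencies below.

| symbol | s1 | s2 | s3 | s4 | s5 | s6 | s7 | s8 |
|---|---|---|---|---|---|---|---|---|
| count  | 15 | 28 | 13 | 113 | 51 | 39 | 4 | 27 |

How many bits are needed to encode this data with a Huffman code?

Greedily combine the two least-frequent nodes:
combine s7(4), s3(13) → 17
combine s1(15), 17 → 32
combine s8(27), s2(28) → 55
combine 32, s6(39) → 71
combine s5(51), 55 → 106
combine 71, 106 → 177
combine s4(113), 177 → 290
The encoded length is the sum of every internal node's weight: 17 + 32 + 55 + 71 + 106 + 177 + 290 = 748 bits.

748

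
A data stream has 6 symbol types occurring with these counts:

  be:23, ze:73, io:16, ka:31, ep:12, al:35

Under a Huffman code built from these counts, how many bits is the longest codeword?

Merge the two lowest-weight nodes at each step:
combine ep(12), io(16) → 28
combine be(23), 28 → 51
combine ka(31), al(35) → 66
combine 51, 66 → 117
combine ze(73), 117 → 190
The first pair merged (ep, io) ends up deepest, at depth 4.

4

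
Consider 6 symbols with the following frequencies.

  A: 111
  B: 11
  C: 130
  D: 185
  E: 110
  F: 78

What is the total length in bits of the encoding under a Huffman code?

1538

Greedily combine the two least-frequent nodes:
merge B(11) and F(78): 89
merge 89 and E(110): 199
merge A(111) and C(130): 241
merge D(185) and 199: 384
merge 241 and 384: 625
Each symbol's bit-cost is frequency × depth; summing gives 1538 bits (equivalently 89 + 199 + 241 + 384 + 625).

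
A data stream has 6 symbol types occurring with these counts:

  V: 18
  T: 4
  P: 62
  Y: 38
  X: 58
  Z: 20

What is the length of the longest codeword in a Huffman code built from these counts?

Merge the two lowest-weight nodes at each step:
merge T(4) and V(18): 22
merge Z(20) and 22: 42
merge Y(38) and 42: 80
merge X(58) and P(62): 120
merge 80 and 120: 200
The rarest symbols sit at the bottom; the longest codeword is 4 bits.

4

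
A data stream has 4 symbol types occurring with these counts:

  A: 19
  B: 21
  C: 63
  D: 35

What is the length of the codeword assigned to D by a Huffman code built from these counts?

Huffman merges, smallest pair first:
A(19) + B(21) → 40
D(35) + 40 → 75
C(63) + 75 → 138
The subtree containing D is merged 2 times, so code length = 2.

2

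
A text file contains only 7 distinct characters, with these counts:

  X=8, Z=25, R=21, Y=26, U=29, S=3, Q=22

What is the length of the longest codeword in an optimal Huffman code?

Merge the two lowest-weight nodes at each step:
combine S(3), X(8) → 11
combine 11, R(21) → 32
combine Q(22), Z(25) → 47
combine Y(26), U(29) → 55
combine 32, 47 → 79
combine 55, 79 → 134
Maximum depth reached is 4.

4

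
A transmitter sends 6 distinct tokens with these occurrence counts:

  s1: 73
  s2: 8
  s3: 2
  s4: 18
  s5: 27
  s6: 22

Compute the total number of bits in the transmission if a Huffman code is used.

314

Greedily combine the two least-frequent nodes:
s3(2) + s2(8) → 10
10 + s4(18) → 28
s6(22) + s5(27) → 49
28 + 49 → 77
s1(73) + 77 → 150
The encoded length is the sum of every internal node's weight: 10 + 28 + 49 + 77 + 150 = 314 bits.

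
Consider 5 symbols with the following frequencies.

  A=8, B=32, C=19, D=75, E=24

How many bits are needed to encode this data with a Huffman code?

319

Build the Huffman tree bottom-up:
A(8) + C(19) → 27
E(24) + 27 → 51
B(32) + 51 → 83
D(75) + 83 → 158
Total encoded bits = sum of merged weights = 27 + 51 + 83 + 158 = 319.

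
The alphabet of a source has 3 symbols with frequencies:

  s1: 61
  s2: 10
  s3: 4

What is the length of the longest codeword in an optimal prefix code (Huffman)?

Merge the two lowest-weight nodes at each step:
merge s3(4) and s2(10): 14
merge 14 and s1(61): 75
The first pair merged (s3, s2) ends up deepest, at depth 2.

2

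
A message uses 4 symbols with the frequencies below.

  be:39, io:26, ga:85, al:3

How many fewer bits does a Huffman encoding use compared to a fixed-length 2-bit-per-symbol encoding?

Fixed-length: 2 bits × 153 symbols = 306 bits.
Huffman merges:
combine al(3), io(26) → 29
combine 29, be(39) → 68
combine 68, ga(85) → 153
Huffman total = 29 + 68 + 153 = 250 bits.
Saving = 306 − 250 = 56 bits.

56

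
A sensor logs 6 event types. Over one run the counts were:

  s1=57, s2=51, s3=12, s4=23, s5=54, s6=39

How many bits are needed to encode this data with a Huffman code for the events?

581

Build the Huffman tree bottom-up:
combine s3(12), s4(23) → 35
combine 35, s6(39) → 74
combine s2(51), s5(54) → 105
combine s1(57), 74 → 131
combine 105, 131 → 236
Each symbol's bit-cost is frequency × depth; summing gives 581 bits (equivalently 35 + 74 + 105 + 131 + 236).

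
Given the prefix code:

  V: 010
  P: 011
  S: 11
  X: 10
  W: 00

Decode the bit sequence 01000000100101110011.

VWWVVSXP

Read left to right; each codeword is recognised as soon as it completes (prefix code):
  010→V | 00→W | 00→W | 010→V | 010→V | 11→S | 10→X | 011→P
Decoded message: VWWVVSXP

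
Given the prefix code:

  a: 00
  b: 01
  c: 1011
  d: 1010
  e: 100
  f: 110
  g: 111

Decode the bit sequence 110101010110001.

Read left to right; each codeword is recognised as soon as it completes (prefix code):
  110→f | 1010→d | 1011→c | 00→a | 01→b
Decoded message: fdcab

fdcab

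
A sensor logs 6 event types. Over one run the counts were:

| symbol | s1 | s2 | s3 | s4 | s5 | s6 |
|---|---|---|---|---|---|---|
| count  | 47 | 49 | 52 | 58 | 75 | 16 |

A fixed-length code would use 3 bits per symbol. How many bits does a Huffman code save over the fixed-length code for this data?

133

Fixed-length: 3 bits × 297 symbols = 891 bits.
Huffman merges:
combine s6(16), s1(47) → 63
combine s2(49), s3(52) → 101
combine s4(58), 63 → 121
combine s5(75), 101 → 176
combine 121, 176 → 297
Huffman total = 63 + 101 + 121 + 176 + 297 = 758 bits.
Saving = 891 − 758 = 133 bits.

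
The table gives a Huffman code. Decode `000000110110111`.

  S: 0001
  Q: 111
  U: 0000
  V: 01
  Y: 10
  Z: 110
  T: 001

Read left to right; each codeword is recognised as soon as it completes (prefix code):
  0000→U | 001→T | 10→Y | 110→Z | 111→Q
Decoded message: UTYZQ

UTYZQ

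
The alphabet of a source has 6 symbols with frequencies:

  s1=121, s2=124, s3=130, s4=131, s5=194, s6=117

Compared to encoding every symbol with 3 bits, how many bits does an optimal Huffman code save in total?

Fixed-length: 3 bits × 817 symbols = 2451 bits.
Huffman merges:
s6(117) + s1(121) → 238
s2(124) + s3(130) → 254
s4(131) + s5(194) → 325
238 + 254 → 492
325 + 492 → 817
Huffman total = 238 + 254 + 325 + 492 + 817 = 2126 bits.
Saving = 2451 − 2126 = 325 bits.

325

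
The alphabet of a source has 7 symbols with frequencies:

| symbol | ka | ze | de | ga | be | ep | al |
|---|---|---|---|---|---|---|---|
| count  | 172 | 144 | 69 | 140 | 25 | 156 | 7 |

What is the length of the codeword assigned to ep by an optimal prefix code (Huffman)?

2

Build the tree from the bottom:
combine al(7), be(25) → 32
combine 32, de(69) → 101
combine 101, ga(140) → 241
combine ze(144), ep(156) → 300
combine ka(172), 241 → 413
combine 300, 413 → 713
ep's leaf is at depth 2, giving a 2-bit codeword.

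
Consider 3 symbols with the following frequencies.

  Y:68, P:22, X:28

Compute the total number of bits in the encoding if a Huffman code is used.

168

Build the Huffman tree bottom-up:
P(22) + X(28) → 50
50 + Y(68) → 118
Total encoded bits = sum of merged weights = 50 + 118 = 168.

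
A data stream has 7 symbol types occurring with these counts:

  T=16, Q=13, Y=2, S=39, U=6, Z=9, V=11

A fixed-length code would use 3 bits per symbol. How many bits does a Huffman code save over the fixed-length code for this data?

53

Fixed-length: 3 bits × 96 symbols = 288 bits.
Huffman merges:
combine Y(2), U(6) → 8
combine 8, Z(9) → 17
combine V(11), Q(13) → 24
combine T(16), 17 → 33
combine 24, 33 → 57
combine S(39), 57 → 96
Huffman total = 8 + 17 + 24 + 33 + 57 + 96 = 235 bits.
Saving = 288 − 235 = 53 bits.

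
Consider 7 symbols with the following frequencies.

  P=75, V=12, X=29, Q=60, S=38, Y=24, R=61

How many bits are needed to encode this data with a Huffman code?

797

Build the Huffman tree bottom-up:
combine V(12), Y(24) → 36
combine X(29), 36 → 65
combine S(38), Q(60) → 98
combine R(61), 65 → 126
combine P(75), 98 → 173
combine 126, 173 → 299
Each symbol's bit-cost is frequency × depth; summing gives 797 bits (equivalently 36 + 65 + 98 + 126 + 173 + 299).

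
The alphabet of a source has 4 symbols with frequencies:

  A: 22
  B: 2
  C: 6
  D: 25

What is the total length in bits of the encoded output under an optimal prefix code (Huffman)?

Greedily combine the two least-frequent nodes:
merge B(2) and C(6): 8
merge 8 and A(22): 30
merge D(25) and 30: 55
The encoded length is the sum of every internal node's weight: 8 + 30 + 55 = 93 bits.

93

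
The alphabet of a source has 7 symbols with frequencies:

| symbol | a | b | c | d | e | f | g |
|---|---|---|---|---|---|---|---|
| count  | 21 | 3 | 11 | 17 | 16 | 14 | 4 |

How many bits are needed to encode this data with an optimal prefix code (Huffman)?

Merge the two smallest weights repeatedly:
combine b(3), g(4) → 7
combine 7, c(11) → 18
combine f(14), e(16) → 30
combine d(17), 18 → 35
combine a(21), 30 → 51
combine 35, 51 → 86
The encoded length is the sum of every internal node's weight: 7 + 18 + 30 + 35 + 51 + 86 = 227 bits.

227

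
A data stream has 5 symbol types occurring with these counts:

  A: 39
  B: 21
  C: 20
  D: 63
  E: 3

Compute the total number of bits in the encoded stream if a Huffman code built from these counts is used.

296

Build the Huffman tree bottom-up:
E(3) + C(20) → 23
B(21) + 23 → 44
A(39) + 44 → 83
D(63) + 83 → 146
Each symbol's bit-cost is frequency × depth; summing gives 296 bits (equivalently 23 + 44 + 83 + 146).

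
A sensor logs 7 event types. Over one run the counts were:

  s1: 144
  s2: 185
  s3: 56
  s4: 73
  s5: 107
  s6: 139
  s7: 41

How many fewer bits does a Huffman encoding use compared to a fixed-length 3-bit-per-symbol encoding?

Fixed-length: 3 bits × 745 symbols = 2235 bits.
Huffman merges:
s7(41) + s3(56) → 97
s4(73) + 97 → 170
s5(107) + s6(139) → 246
s1(144) + 170 → 314
s2(185) + 246 → 431
314 + 431 → 745
Huffman total = 97 + 170 + 246 + 314 + 431 + 745 = 2003 bits.
Saving = 2235 − 2003 = 232 bits.

232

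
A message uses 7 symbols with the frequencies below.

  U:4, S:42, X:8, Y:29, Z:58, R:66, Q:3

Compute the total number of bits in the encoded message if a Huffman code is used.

486

Build the Huffman tree bottom-up:
merge Q(3) and U(4): 7
merge 7 and X(8): 15
merge 15 and Y(29): 44
merge S(42) and 44: 86
merge Z(58) and R(66): 124
merge 86 and 124: 210
Total encoded bits = sum of merged weights = 7 + 15 + 44 + 86 + 124 + 210 = 486.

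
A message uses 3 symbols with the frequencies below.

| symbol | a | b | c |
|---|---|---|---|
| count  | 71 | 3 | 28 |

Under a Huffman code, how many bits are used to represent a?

Huffman merges, smallest pair first:
combine b(3), c(28) → 31
combine 31, a(71) → 102
a sits one level below the root: a 1-bit codeword.

1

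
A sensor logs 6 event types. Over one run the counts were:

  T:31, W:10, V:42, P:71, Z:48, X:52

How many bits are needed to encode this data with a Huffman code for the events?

632

Greedily combine the two least-frequent nodes:
combine W(10), T(31) → 41
combine 41, V(42) → 83
combine Z(48), X(52) → 100
combine P(71), 83 → 154
combine 100, 154 → 254
Total encoded bits = sum of merged weights = 41 + 83 + 100 + 154 + 254 = 632.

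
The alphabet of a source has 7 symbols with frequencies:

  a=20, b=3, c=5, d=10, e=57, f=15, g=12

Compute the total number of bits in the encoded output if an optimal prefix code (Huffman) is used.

Build the Huffman tree bottom-up:
merge b(3) and c(5): 8
merge 8 and d(10): 18
merge g(12) and f(15): 27
merge 18 and a(20): 38
merge 27 and 38: 65
merge e(57) and 65: 122
Each symbol's bit-cost is frequency × depth; summing gives 278 bits (equivalently 8 + 18 + 27 + 38 + 65 + 122).

278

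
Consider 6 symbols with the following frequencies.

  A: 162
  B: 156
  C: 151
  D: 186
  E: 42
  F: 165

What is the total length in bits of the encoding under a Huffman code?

Build the Huffman tree bottom-up:
merge E(42) and C(151): 193
merge B(156) and A(162): 318
merge F(165) and D(186): 351
merge 193 and 318: 511
merge 351 and 511: 862
Total encoded bits = sum of merged weights = 193 + 318 + 351 + 511 + 862 = 2235.

2235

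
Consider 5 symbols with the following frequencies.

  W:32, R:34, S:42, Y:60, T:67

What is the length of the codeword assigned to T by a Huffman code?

2

Build the tree from the bottom:
W(32) + R(34) → 66
S(42) + Y(60) → 102
66 + T(67) → 133
102 + 133 → 235
T sits 2 levels below the root, so its codeword is 2 bits.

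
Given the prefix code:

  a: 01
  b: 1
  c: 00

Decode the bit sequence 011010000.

Read left to right; each codeword is recognised as soon as it completes (prefix code):
  01→a | 1→b | 01→a | 00→c | 00→c
Decoded message: abacc

abacc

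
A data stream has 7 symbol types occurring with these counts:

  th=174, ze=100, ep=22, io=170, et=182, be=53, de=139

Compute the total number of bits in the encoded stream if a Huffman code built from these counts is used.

2239

Merge the two smallest weights repeatedly:
merge ep(22) and be(53): 75
merge 75 and ze(100): 175
merge de(139) and io(170): 309
merge th(174) and 175: 349
merge et(182) and 309: 491
merge 349 and 491: 840
Each symbol's bit-cost is frequency × depth; summing gives 2239 bits (equivalently 75 + 175 + 309 + 349 + 491 + 840).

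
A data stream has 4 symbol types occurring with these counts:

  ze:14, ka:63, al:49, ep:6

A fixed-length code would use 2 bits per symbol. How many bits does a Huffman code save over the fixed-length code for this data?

43

Fixed-length: 2 bits × 132 symbols = 264 bits.
Huffman merges:
merge ep(6) and ze(14): 20
merge 20 and al(49): 69
merge ka(63) and 69: 132
Huffman total = 20 + 69 + 132 = 221 bits.
Saving = 264 − 221 = 43 bits.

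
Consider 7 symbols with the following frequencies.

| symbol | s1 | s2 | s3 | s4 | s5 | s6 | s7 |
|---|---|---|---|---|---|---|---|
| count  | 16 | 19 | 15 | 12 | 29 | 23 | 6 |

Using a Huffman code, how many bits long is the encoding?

326

Build the Huffman tree bottom-up:
combine s7(6), s4(12) → 18
combine s3(15), s1(16) → 31
combine 18, s2(19) → 37
combine s6(23), s5(29) → 52
combine 31, 37 → 68
combine 52, 68 → 120
Total encoded bits = sum of merged weights = 18 + 31 + 37 + 52 + 68 + 120 = 326.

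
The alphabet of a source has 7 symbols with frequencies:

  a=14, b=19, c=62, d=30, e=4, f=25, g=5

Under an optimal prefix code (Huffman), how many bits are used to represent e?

Repeatedly merge the two smallest:
e(4) + g(5) → 9
9 + a(14) → 23
b(19) + 23 → 42
f(25) + d(30) → 55
42 + 55 → 97
c(62) + 97 → 159
The subtree containing e is merged 5 times, so code length = 5.

5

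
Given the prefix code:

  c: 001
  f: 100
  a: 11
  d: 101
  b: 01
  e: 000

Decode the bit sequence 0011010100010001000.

Read left to right; each codeword is recognised as soon as it completes (prefix code):
  001→c | 101→d | 01→b | 000→e | 100→f | 01→b | 000→e
Decoded message: cdbefbe

cdbefbe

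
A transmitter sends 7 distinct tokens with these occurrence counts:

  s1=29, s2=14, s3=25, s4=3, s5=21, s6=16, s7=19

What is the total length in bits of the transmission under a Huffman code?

Build the Huffman tree bottom-up:
combine s4(3), s2(14) → 17
combine s6(16), 17 → 33
combine s7(19), s5(21) → 40
combine s3(25), s1(29) → 54
combine 33, 40 → 73
combine 54, 73 → 127
Total encoded bits = sum of merged weights = 17 + 33 + 40 + 54 + 73 + 127 = 344.

344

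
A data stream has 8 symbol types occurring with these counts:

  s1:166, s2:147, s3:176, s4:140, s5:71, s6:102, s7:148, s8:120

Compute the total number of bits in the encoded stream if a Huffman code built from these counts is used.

Build the Huffman tree bottom-up:
merge s5(71) and s6(102): 173
merge s8(120) and s4(140): 260
merge s2(147) and s7(148): 295
merge s1(166) and 173: 339
merge s3(176) and 260: 436
merge 295 and 339: 634
merge 436 and 634: 1070
Total encoded bits = sum of merged weights = 173 + 260 + 295 + 339 + 436 + 634 + 1070 = 3207.

3207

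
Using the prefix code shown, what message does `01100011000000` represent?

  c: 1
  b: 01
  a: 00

Read left to right; each codeword is recognised as soon as it completes (prefix code):
  01→b | 1→c | 00→a | 01→b | 1→c | 00→a | 00→a | 00→a
Decoded message: bcabcaaa

bcabcaaa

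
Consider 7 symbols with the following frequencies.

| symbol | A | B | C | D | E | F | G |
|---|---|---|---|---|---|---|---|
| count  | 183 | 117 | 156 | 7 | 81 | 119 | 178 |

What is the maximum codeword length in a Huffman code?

4

Merge the two lowest-weight nodes at each step:
merge D(7) and E(81): 88
merge 88 and B(117): 205
merge F(119) and C(156): 275
merge G(178) and A(183): 361
merge 205 and 275: 480
merge 361 and 480: 841
Maximum depth reached is 4.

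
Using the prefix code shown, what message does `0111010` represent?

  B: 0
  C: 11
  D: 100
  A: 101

Read left to right; each codeword is recognised as soon as it completes (prefix code):
  0→B | 11→C | 101→A | 0→B
Decoded message: BCAB

BCAB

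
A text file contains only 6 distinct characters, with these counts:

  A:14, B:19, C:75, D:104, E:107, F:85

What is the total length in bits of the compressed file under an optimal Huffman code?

949

Build the Huffman tree bottom-up:
merge A(14) and B(19): 33
merge 33 and C(75): 108
merge F(85) and D(104): 189
merge E(107) and 108: 215
merge 189 and 215: 404
Each symbol's bit-cost is frequency × depth; summing gives 949 bits (equivalently 33 + 108 + 189 + 215 + 404).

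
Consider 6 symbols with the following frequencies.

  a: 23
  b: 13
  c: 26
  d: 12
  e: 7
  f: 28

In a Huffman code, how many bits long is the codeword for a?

2

Huffman merges, smallest pair first:
combine e(7), d(12) → 19
combine b(13), 19 → 32
combine a(23), c(26) → 49
combine f(28), 32 → 60
combine 49, 60 → 109
The subtree containing a is merged 2 times, so code length = 2.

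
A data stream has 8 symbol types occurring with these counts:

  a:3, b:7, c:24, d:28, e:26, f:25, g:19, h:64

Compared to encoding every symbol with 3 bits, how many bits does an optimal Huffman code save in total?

54

Fixed-length: 3 bits × 196 symbols = 588 bits.
Huffman merges:
a(3) + b(7) → 10
10 + g(19) → 29
c(24) + f(25) → 49
e(26) + d(28) → 54
29 + 49 → 78
54 + h(64) → 118
78 + 118 → 196
Huffman total = 10 + 29 + 49 + 54 + 78 + 118 + 196 = 534 bits.
Saving = 588 − 534 = 54 bits.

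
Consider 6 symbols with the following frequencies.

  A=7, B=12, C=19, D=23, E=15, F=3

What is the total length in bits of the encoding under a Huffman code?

Build the Huffman tree bottom-up:
merge F(3) and A(7): 10
merge 10 and B(12): 22
merge E(15) and C(19): 34
merge 22 and D(23): 45
merge 34 and 45: 79
The encoded length is the sum of every internal node's weight: 10 + 22 + 34 + 45 + 79 = 190 bits.

190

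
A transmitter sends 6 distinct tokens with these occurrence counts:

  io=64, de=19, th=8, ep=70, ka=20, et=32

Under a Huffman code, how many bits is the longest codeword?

Merge the two lowest-weight nodes at each step:
merge th(8) and de(19): 27
merge ka(20) and 27: 47
merge et(32) and 47: 79
merge io(64) and ep(70): 134
merge 79 and 134: 213
The rarest symbols sit at the bottom; the longest codeword is 4 bits.

4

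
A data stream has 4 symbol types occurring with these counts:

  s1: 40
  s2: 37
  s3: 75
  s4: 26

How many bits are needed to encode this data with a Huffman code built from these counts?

344

Build the Huffman tree bottom-up:
combine s4(26), s2(37) → 63
combine s1(40), 63 → 103
combine s3(75), 103 → 178
The encoded length is the sum of every internal node's weight: 63 + 103 + 178 = 344 bits.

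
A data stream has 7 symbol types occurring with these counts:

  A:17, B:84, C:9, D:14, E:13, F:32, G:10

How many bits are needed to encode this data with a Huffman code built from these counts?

Greedily combine the two least-frequent nodes:
merge C(9) and G(10): 19
merge E(13) and D(14): 27
merge A(17) and 19: 36
merge 27 and F(32): 59
merge 36 and 59: 95
merge B(84) and 95: 179
The encoded length is the sum of every internal node's weight: 19 + 27 + 36 + 59 + 95 + 179 = 415 bits.

415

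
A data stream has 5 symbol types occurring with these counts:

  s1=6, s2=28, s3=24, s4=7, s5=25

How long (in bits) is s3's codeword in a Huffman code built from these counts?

2

Huffman merges, smallest pair first:
s1(6) + s4(7) → 13
13 + s3(24) → 37
s5(25) + s2(28) → 53
37 + 53 → 90
s3's leaf is at depth 2, giving a 2-bit codeword.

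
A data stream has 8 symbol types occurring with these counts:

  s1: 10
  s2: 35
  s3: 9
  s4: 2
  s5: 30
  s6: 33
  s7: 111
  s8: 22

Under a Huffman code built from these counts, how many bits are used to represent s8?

4

Repeatedly merge the two smallest:
merge s4(2) and s3(9): 11
merge s1(10) and 11: 21
merge 21 and s8(22): 43
merge s5(30) and s6(33): 63
merge s2(35) and 43: 78
merge 63 and 78: 141
merge s7(111) and 141: 252
The subtree containing s8 is merged 4 times, so code length = 4.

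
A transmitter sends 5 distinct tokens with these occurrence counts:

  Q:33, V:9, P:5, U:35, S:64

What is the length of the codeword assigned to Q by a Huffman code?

Huffman merges, smallest pair first:
combine P(5), V(9) → 14
combine 14, Q(33) → 47
combine U(35), 47 → 82
combine S(64), 82 → 146
The subtree containing Q is merged 3 times, so code length = 3.

3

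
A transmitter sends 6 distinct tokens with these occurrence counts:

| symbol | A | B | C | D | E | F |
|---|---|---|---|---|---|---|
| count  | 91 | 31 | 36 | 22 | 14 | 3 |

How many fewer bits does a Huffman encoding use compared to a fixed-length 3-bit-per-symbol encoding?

Fixed-length: 3 bits × 197 symbols = 591 bits.
Huffman merges:
F(3) + E(14) → 17
17 + D(22) → 39
B(31) + C(36) → 67
39 + 67 → 106
A(91) + 106 → 197
Huffman total = 17 + 39 + 67 + 106 + 197 = 426 bits.
Saving = 591 − 426 = 165 bits.

165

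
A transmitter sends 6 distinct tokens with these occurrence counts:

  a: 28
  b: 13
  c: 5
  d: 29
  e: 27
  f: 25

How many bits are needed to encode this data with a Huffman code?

315

Build the Huffman tree bottom-up:
merge c(5) and b(13): 18
merge 18 and f(25): 43
merge e(27) and a(28): 55
merge d(29) and 43: 72
merge 55 and 72: 127
The encoded length is the sum of every internal node's weight: 18 + 43 + 55 + 72 + 127 = 315 bits.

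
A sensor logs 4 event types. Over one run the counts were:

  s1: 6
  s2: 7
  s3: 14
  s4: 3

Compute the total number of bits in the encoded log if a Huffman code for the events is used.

55

Build the Huffman tree bottom-up:
s4(3) + s1(6) → 9
s2(7) + 9 → 16
s3(14) + 16 → 30
Each symbol's bit-cost is frequency × depth; summing gives 55 bits (equivalently 9 + 16 + 30).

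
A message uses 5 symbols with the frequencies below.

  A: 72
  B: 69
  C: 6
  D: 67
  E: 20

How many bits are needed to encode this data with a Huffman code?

494

Build the Huffman tree bottom-up:
merge C(6) and E(20): 26
merge 26 and D(67): 93
merge B(69) and A(72): 141
merge 93 and 141: 234
Total encoded bits = sum of merged weights = 26 + 93 + 141 + 234 = 494.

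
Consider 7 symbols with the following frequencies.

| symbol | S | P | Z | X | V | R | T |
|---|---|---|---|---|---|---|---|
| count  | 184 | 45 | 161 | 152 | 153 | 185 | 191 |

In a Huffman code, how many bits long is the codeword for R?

Repeatedly merge the two smallest:
combine P(45), X(152) → 197
combine V(153), Z(161) → 314
combine S(184), R(185) → 369
combine T(191), 197 → 388
combine 314, 369 → 683
combine 388, 683 → 1071
R's leaf is at depth 3, giving a 3-bit codeword.

3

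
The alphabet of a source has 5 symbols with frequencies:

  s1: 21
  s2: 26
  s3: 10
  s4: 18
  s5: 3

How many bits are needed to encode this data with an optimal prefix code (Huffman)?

Greedily combine the two least-frequent nodes:
merge s5(3) and s3(10): 13
merge 13 and s4(18): 31
merge s1(21) and s2(26): 47
merge 31 and 47: 78
Total encoded bits = sum of merged weights = 13 + 31 + 47 + 78 = 169.

169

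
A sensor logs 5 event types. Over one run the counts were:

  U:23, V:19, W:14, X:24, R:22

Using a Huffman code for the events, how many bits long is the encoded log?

Build the Huffman tree bottom-up:
W(14) + V(19) → 33
R(22) + U(23) → 45
X(24) + 33 → 57
45 + 57 → 102
Each symbol's bit-cost is frequency × depth; summing gives 237 bits (equivalently 33 + 45 + 57 + 102).

237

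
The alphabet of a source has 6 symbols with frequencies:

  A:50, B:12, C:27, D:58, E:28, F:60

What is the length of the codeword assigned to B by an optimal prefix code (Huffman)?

4

Repeatedly merge the two smallest:
merge B(12) and C(27): 39
merge E(28) and 39: 67
merge A(50) and D(58): 108
merge F(60) and 67: 127
merge 108 and 127: 235
B's leaf is at depth 4, giving a 4-bit codeword.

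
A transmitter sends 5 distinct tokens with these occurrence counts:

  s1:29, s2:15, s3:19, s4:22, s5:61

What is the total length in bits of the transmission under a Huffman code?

Merge the two smallest weights repeatedly:
s2(15) + s3(19) → 34
s4(22) + s1(29) → 51
34 + 51 → 85
s5(61) + 85 → 146
Total encoded bits = sum of merged weights = 34 + 51 + 85 + 146 = 316.

316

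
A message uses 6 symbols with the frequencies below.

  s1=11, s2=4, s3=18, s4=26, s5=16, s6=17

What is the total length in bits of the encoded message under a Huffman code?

Merge the two smallest weights repeatedly:
merge s2(4) and s1(11): 15
merge 15 and s5(16): 31
merge s6(17) and s3(18): 35
merge s4(26) and 31: 57
merge 35 and 57: 92
Total encoded bits = sum of merged weights = 15 + 31 + 35 + 57 + 92 = 230.

230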